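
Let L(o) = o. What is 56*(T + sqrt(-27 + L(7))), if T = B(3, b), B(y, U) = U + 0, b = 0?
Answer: 112*I*sqrt(5) ≈ 250.44*I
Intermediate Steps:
B(y, U) = U
T = 0
56*(T + sqrt(-27 + L(7))) = 56*(0 + sqrt(-27 + 7)) = 56*(0 + sqrt(-20)) = 56*(0 + 2*I*sqrt(5)) = 56*(2*I*sqrt(5)) = 112*I*sqrt(5)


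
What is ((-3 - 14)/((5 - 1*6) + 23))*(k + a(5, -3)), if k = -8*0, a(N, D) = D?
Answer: 51/22 ≈ 2.3182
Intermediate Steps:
k = 0
((-3 - 14)/((5 - 1*6) + 23))*(k + a(5, -3)) = ((-3 - 14)/((5 - 1*6) + 23))*(0 - 3) = -17/((5 - 6) + 23)*(-3) = -17/(-1 + 23)*(-3) = -17/22*(-3) = 51/22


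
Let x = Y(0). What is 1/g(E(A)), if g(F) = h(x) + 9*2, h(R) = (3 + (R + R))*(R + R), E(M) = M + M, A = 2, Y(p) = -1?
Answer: 1/16 ≈ 0.062500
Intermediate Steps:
x = -1
E(M) = 2*M
h(R) = 2*R*(3 + 2*R) (h(R) = (3 + 2*R)*(2*R) = 2*R*(3 + 2*R))
g(F) = 16 (g(F) = 2*(-1)*(3 + 2*(-1)) + 9*2 = 2*(-1)*(3 - 2) + 18 = 2*(-1)*1 + 18 = -2 + 18 = 16)
1/g(E(A)) = 1/16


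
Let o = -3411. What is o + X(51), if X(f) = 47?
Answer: -3364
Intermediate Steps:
o + X(51) = -3411 + 47 = -3364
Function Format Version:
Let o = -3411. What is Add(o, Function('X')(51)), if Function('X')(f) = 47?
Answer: -3364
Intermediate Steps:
Add(o, Function('X')(51)) = Add(-3411, 47) = -3364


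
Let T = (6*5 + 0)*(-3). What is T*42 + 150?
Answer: -3630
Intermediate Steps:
T = -90 (T = (30 + 0)*(-3) = 30*(-3) = -90)
T*42 + 150 = -90*42 + 150 = -3780 + 150 = -3630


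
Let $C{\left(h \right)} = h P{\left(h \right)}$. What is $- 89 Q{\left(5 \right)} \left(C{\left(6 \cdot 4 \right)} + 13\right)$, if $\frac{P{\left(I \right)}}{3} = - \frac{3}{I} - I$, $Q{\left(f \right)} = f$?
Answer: $767180$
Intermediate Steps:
$P{\left(I \right)} = - \frac{9}{I} - 3 I$ ($P{\left(I \right)} = 3 \left(- \frac{3}{I} - I\right) = 3 \left(- I - \frac{3}{I}\right) = - \frac{9}{I} - 3 I$)
$C{\left(h \right)} = h \left(- \frac{9}{h} - 3 h\right)$
$- 89 Q{\left(5 \right)} \left(C{\left(6 \cdot 4 \right)} + 13\right) = - 89 \cdot 5 \left(\left(-9 - 3 \left(6 \cdot 4\right)^{2}\right) + 13\right) = - 89 \cdot 5 \left(\left(-9 - 3 \cdot 24^{2}\right) + 13\right) = - 89 \cdot 5 \left(\left(-9 - 1728\right) + 13\right) = - 89 \cdot 5 \left(-1737 + 13\right) = - 89 \cdot 5 \left(-1724\right) = \left(-89\right) \left(-8620\right) = 767180$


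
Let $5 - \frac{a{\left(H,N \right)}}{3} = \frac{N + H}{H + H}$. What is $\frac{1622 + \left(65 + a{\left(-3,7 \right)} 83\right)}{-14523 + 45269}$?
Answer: $\frac{1549}{15373} \approx 0.10076$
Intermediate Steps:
$a{\left(H,N \right)} = 15 - \frac{3 \left(H + N\right)}{2 H}$ ($a{\left(H,N \right)} = 15 - 3 \frac{N + H}{H + H} = 15 - 3 \frac{H + N}{2 H} = 15 - \frac{3 \left(H + N\right)}{2 H}$)
$\frac{1622 + \left(65 + a{\left(-3,7 \right)} 83\right)}{-14523 + 45269} = \frac{1622 + \left(65 + \frac{3 \left(\left(-1\right) 7 + 9 \left(-3\right)\right)}{2 \left(-3\right)} 83\right)}{-14523 + 45269} = \frac{1622 + \left(65 + \frac{3}{2} \left(- \frac{1}{3}\right) \left(-7 - 27\right) 83\right)}{30746} = \left(1622 + \left(65 + \frac{3}{2} \left(- \frac{1}{3}\right) \left(-34\right) 83\right)\right) \frac{1}{30746} = \left(1622 + \left(65 + 17 \cdot 83\right)\right) \frac{1}{30746} = \left(1622 + \left(65 + 1411\right)\right) \frac{1}{30746} = \left(1622 + 1476\right) \frac{1}{30746} = 3098 \cdot \frac{1}{30746} = \frac{1549}{15373}$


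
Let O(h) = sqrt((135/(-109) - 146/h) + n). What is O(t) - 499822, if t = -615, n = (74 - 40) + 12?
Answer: -499822 + sqrt(202211010465)/67035 ≈ -4.9982e+5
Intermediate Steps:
n = 46 (n = 34 + 12 = 46)
O(h) = sqrt(4879/109 - 146/h) (O(h) = sqrt((135/(-109) - 146/h) + 46) = sqrt((135*(-1/109) - 146/h) + 46) = sqrt((-135/109 - 146/h) + 46) = sqrt(4879/109 - 146/h))
O(t) - 499822 = sqrt(531811 - 1734626/(-615))/109 - 499822 = sqrt(531811 - 1734626*(-1/615))/109 - 499822 = sqrt(531811 + 1734626/615)/109 - 499822 = sqrt(328798391/615)/109 - 499822 = (sqrt(202211010465)/615)/109 - 499822 = sqrt(202211010465)/67035 - 499822 = -499822 + sqrt(202211010465)/67035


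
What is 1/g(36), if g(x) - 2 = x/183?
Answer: 61/134 ≈ 0.45522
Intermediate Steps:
g(x) = 2 + x/183
1/g(36) = 1/(2 + (1/183)*36) = 1/(2 + 12/61) = 1/(134/61) = 61/134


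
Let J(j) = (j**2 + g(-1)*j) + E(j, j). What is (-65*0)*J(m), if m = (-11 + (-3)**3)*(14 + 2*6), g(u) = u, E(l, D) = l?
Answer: 0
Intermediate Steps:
m = -988 (m = (-11 - 27)*(14 + 12) = -38*26 = -988)
J(j) = j**2 (J(j) = (j**2 - j) + j = j**2)
(-65*0)*J(m) = -65*0*(-988)**2 = 0*976144 = 0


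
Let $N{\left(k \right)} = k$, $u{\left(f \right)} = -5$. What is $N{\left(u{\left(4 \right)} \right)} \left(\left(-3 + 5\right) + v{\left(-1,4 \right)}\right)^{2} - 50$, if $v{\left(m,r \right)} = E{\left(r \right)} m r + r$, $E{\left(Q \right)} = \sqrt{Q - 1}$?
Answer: $-470 + 240 \sqrt{3} \approx -54.308$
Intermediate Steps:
$E{\left(Q \right)} = \sqrt{-1 + Q}$
$v{\left(m,r \right)} = r + m r \sqrt{-1 + r}$ ($v{\left(m,r \right)} = \sqrt{-1 + r} m r + r = m \sqrt{-1 + r} r + r = m r \sqrt{-1 + r} + r = r + m r \sqrt{-1 + r}$)
$N{\left(u{\left(4 \right)} \right)} \left(\left(-3 + 5\right) + v{\left(-1,4 \right)}\right)^{2} - 50 = - 5 \left(\left(-3 + 5\right) + 4 \left(1 - \sqrt{-1 + 4}\right)\right)^{2} - 50 = - 5 \left(2 + 4 \left(1 - \sqrt{3}\right)\right)^{2} - 50 = - 5 \left(2 + \left(4 - 4 \sqrt{3}\right)\right)^{2} - 50 = - 5 \left(6 - 4 \sqrt{3}\right)^{2} - 50 = -50 - 5 \left(6 - 4 \sqrt{3}\right)^{2}$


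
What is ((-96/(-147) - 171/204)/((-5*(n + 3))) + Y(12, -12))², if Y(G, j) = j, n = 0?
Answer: 358972334449/2498000400 ≈ 143.70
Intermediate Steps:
((-96/(-147) - 171/204)/((-5*(n + 3))) + Y(12, -12))² = ((-96/(-147) - 171/204)/((-5*(0 + 3))) - 12)² = ((-96*(-1/147) - 171*1/204)/((-5*3)) - 12)² = ((32/49 - 57/68)/(-15) - 12)² = (-617/3332*(-1/15) - 12)² = (617/49980 - 12)² = (-599143/49980)² = 358972334449/2498000400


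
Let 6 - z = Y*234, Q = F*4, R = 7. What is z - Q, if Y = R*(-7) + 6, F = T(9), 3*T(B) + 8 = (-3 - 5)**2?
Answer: 29980/3 ≈ 9993.3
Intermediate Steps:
T(B) = 56/3 (T(B) = -8/3 + (-3 - 5)**2/3 = -8/3 + (1/3)*(-8)**2 = -8/3 + (1/3)*64 = -8/3 + 64/3 = 56/3)
F = 56/3 ≈ 18.667
Y = -43 (Y = 7*(-7) + 6 = -49 + 6 = -43)
Q = 224/3 (Q = (56/3)*4 = 224/3 ≈ 74.667)
z = 10068 (z = 6 - (-43)*234 = 6 - 1*(-10062) = 6 + 10062 = 10068)
z - Q = 10068 - 1*224/3 = 10068 - 224/3 = 29980/3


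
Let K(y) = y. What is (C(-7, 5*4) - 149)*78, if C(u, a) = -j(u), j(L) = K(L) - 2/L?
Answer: -77688/7 ≈ -11098.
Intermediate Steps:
j(L) = L - 2/L
C(u, a) = -u + 2/u (C(u, a) = -(u - 2/u) = -u + 2/u)
(C(-7, 5*4) - 149)*78 = ((-1*(-7) + 2/(-7)) - 149)*78 = ((7 + 2*(-1/7)) - 149)*78 = ((7 - 2/7) - 149)*78 = (47/7 - 149)*78 = -996/7*78 = -77688/7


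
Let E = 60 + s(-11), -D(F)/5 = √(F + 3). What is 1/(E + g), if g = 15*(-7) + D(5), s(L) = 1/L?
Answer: -682/27727 + 605*√2/110908 ≈ -0.016882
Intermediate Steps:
D(F) = -5*√(3 + F) (D(F) = -5*√(F + 3) = -5*√(3 + F))
g = -105 - 10*√2 (g = 15*(-7) - 5*√(3 + 5) = -105 - 10*√2 ≈ -119.14)
E = 659/11 (E = 60 + 1/(-11) = 60 - 1/11 = 659/11 ≈ 59.909)
1/(E + g) = 1/(659/11 + (-105 - 10*√2)) = 1/(-496/11 - 10*√2)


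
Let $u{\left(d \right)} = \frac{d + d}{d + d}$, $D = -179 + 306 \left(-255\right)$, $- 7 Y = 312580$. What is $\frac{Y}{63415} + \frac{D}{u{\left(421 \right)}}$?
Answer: $- \frac{6943535745}{88781} \approx -78210.0$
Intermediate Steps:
$Y = - \frac{312580}{7}$ ($Y = \left(- \frac{1}{7}\right) 312580 = - \frac{312580}{7} \approx -44654.0$)
$D = -78209$ ($D = -179 - 78030 = -78209$)
$u{\left(d \right)} = 1$ ($u{\left(d \right)} = \frac{2 d}{2 d} = 2 d \frac{1}{2 d} = 1$)
$\frac{Y}{63415} + \frac{D}{u{\left(421 \right)}} = - \frac{312580}{7 \cdot 63415} - \frac{78209}{1} = \left(- \frac{312580}{7}\right) \frac{1}{63415} - 78209 = - \frac{62516}{88781} - 78209 = - \frac{6943535745}{88781}$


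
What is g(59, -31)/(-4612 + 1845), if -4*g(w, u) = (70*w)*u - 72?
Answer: -64051/5534 ≈ -11.574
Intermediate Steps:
g(w, u) = 18 - 35*u*w/2 (g(w, u) = -((70*w)*u - 72)/4 = -(70*u*w - 72)/4 = -(-72 + 70*u*w)/4 = 18 - 35*u*w/2)
g(59, -31)/(-4612 + 1845) = (18 - 35/2*(-31)*59)/(-4612 + 1845) = (18 + 64015/2)/(-2767) = (64051/2)*(-1/2767) = -64051/5534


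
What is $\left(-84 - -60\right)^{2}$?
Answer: $576$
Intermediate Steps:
$\left(-84 - -60\right)^{2} = \left(-84 + 60\right)^{2} = \left(-24\right)^{2} = 576$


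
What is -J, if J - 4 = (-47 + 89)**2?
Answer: -1768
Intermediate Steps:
J = 1768 (J = 4 + (-47 + 89)**2 = 4 + 42**2 = 4 + 1764 = 1768)
-J = -1*1768 = -1768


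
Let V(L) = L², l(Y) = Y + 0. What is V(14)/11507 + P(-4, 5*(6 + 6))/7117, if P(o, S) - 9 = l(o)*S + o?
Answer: -1309213/81895319 ≈ -0.015986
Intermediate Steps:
l(Y) = Y
P(o, S) = 9 + o + S*o (P(o, S) = 9 + (o*S + o) = 9 + (S*o + o) = 9 + (o + S*o) = 9 + o + S*o)
V(14)/11507 + P(-4, 5*(6 + 6))/7117 = 14²/11507 + (9 - 4 + (5*(6 + 6))*(-4))/7117 = 196*(1/11507) + (9 - 4 + (5*12)*(-4))*(1/7117) = 196/11507 + (9 - 4 + 60*(-4))*(1/7117) = 196/11507 + (9 - 4 - 240)*(1/7117) = 196/11507 - 235*1/7117 = 196/11507 - 235/7117 = -1309213/81895319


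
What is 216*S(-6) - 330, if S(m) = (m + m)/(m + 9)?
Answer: -1194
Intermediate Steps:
S(m) = 2*m/(9 + m) (S(m) = (2*m)/(9 + m) = 2*m/(9 + m))
216*S(-6) - 330 = 216*(2*(-6)/(9 - 6)) - 330 = 216*(2*(-6)/3) - 330 = 216*(2*(-6)*(⅓)) - 330 = 216*(-4) - 330 = -864 - 330 = -1194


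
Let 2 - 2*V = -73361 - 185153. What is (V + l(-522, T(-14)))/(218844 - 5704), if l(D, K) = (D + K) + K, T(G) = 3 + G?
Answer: 64357/106570 ≈ 0.60389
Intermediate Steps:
l(D, K) = D + 2*K
V = 129258 (V = 1 - (-73361 - 185153)/2 = 1 - 1/2*(-258514) = 1 + 129257 = 129258)
(V + l(-522, T(-14)))/(218844 - 5704) = (129258 + (-522 + 2*(3 - 14)))/(218844 - 5704) = (129258 + (-522 + 2*(-11)))/213140 = (129258 + (-522 - 22))*(1/213140) = (129258 - 544)*(1/213140) = 128714*(1/213140) = 64357/106570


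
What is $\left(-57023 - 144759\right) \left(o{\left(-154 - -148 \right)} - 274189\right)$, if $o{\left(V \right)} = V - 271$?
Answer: $55382298412$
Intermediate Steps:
$o{\left(V \right)} = -271 + V$
$\left(-57023 - 144759\right) \left(o{\left(-154 - -148 \right)} - 274189\right) = \left(-57023 - 144759\right) \left(\left(-271 - 6\right) - 274189\right) = - 201782 \left(\left(-271 + \left(-154 + 148\right)\right) - 274189\right) = - 201782 \left(\left(-271 - 6\right) - 274189\right) = - 201782 \left(-277 - 274189\right) = \left(-201782\right) \left(-274466\right) = 55382298412$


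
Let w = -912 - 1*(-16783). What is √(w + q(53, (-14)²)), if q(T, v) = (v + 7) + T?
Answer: √16127 ≈ 126.99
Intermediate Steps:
q(T, v) = 7 + T + v (q(T, v) = (7 + v) + T = 7 + T + v)
w = 15871 (w = -912 + 16783 = 15871)
√(w + q(53, (-14)²)) = √(15871 + (7 + 53 + (-14)²)) = √(15871 + (7 + 53 + 196)) = √(15871 + 256) = √16127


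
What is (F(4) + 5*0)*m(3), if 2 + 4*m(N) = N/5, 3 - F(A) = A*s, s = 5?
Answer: 119/20 ≈ 5.9500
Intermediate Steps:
F(A) = 3 - 5*A (F(A) = 3 - A*5 = 3 - 5*A)
m(N) = -1/2 + N/20 (m(N) = -1/2 + (N/5)/4 = -1/2 + N/20)
(F(4) + 5*0)*m(3) = ((3 - 5*4) + 5*0)*(-1/2 + (1/20)*3) = ((3 - 20) + 0)*(-1/2 + 3/20) = (-17 + 0)*(-7/20) = -17*(-7/20) = 119/20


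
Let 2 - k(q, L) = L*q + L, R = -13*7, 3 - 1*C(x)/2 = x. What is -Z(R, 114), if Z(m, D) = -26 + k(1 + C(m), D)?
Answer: 21684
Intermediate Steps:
C(x) = 6 - 2*x
R = -91
k(q, L) = 2 - L - L*q (k(q, L) = 2 - (L*q + L) = 2 - (L + L*q) = 2 + (-L - L*q) = 2 - L - L*q)
Z(m, D) = -24 - D - D*(7 - 2*m) (Z(m, D) = -26 + (2 - D - D*(1 + (6 - 2*m))) = -26 + (2 - D - D*(7 - 2*m)) = -24 - D - D*(7 - 2*m))
-Z(R, 114) = -(-24 - 1*114 + 114*(-7 + 2*(-91))) = -(-24 - 114 + 114*(-7 - 182)) = -(-24 - 114 + 114*(-189)) = -(-24 - 114 - 21546) = -1*(-21684) = 21684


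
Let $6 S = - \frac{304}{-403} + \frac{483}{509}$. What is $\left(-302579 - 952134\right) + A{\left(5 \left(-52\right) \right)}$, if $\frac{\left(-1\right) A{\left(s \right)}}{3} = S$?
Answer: $- \frac{514751376487}{410254} \approx -1.2547 \cdot 10^{6}$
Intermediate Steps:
$S = \frac{349385}{1230762}$ ($S = \frac{- \frac{304}{-403} + \frac{483}{509}}{6} = \frac{\left(-304\right) \left(- \frac{1}{403}\right) + 483 \cdot \frac{1}{509}}{6} = \frac{\frac{304}{403} + \frac{483}{509}}{6} = \frac{1}{6} \cdot \frac{349385}{205127} = \frac{349385}{1230762} \approx 0.28388$)
$A{\left(s \right)} = - \frac{349385}{410254}$ ($A{\left(s \right)} = \left(-3\right) \frac{349385}{1230762} = - \frac{349385}{410254}$)
$\left(-302579 - 952134\right) + A{\left(5 \left(-52\right) \right)} = \left(-302579 - 952134\right) - \frac{349385}{410254} = -1254713 - \frac{349385}{410254} = - \frac{514751376487}{410254}$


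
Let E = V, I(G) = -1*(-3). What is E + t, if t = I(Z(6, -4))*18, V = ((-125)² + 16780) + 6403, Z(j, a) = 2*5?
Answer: 38862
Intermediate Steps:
Z(j, a) = 10
I(G) = 3
V = 38808 (V = (15625 + 16780) + 6403 = 32405 + 6403 = 38808)
E = 38808
t = 54 (t = 3*18 = 54)
E + t = 38808 + 54 = 38862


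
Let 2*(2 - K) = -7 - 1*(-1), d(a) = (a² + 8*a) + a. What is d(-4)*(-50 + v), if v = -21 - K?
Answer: 1520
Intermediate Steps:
d(a) = a² + 9*a
K = 5 (K = 2 - (-7 - 1*(-1))/2 = 2 - (-7 + 1)/2 = 2 - ½*(-6) = 2 + 3 = 5)
v = -26 (v = -21 - 1*5 = -21 - 5 = -26)
d(-4)*(-50 + v) = (-4*(9 - 4))*(-50 - 26) = -4*5*(-76) = -20*(-76) = 1520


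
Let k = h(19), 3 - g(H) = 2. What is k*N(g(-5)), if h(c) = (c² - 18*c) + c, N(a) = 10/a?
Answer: 380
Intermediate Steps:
g(H) = 1 (g(H) = 3 - 1*2 = 3 - 2 = 1)
h(c) = c² - 17*c
k = 38 (k = 19*(-17 + 19) = 19*2 = 38)
k*N(g(-5)) = 38*(10/1) = 38*(10*1) = 38*10 = 380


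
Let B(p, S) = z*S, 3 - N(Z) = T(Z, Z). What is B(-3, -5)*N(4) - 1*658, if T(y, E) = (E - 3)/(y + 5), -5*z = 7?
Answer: -5740/9 ≈ -637.78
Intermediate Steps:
z = -7/5 (z = -⅕*7 = -7/5 ≈ -1.4000)
T(y, E) = (-3 + E)/(5 + y)
N(Z) = 3 - (-3 + Z)/(5 + Z)
B(p, S) = -7*S/5
B(-3, -5)*N(4) - 1*658 = (-7/5*(-5))*(2*(9 + 4)/(5 + 4)) - 1*658 = 7*(2*13/9) - 658 = 7*(2*(⅑)*13) - 658 = 7*(26/9) - 658 = 182/9 - 658 = -5740/9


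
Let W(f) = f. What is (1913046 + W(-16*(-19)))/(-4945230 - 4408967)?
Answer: -1913350/9354197 ≈ -0.20454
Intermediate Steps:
(1913046 + W(-16*(-19)))/(-4945230 - 4408967) = (1913046 - 16*(-19))/(-4945230 - 4408967) = (1913046 + 304)/(-9354197) = 1913350*(-1/9354197) = -1913350/9354197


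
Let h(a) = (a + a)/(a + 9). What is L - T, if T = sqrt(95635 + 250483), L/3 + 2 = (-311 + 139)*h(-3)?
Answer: 510 - sqrt(346118) ≈ -78.318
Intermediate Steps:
h(a) = 2*a/(9 + a) (h(a) = (2*a)/(9 + a) = 2*a/(9 + a))
L = 510 (L = -6 + 3*((-311 + 139)*(2*(-3)/(9 - 3))) = -6 + 3*(-344*(-3)/6) = -6 + 3*(-172*(-1)) = -6 + 3*172 = -6 + 516 = 510)
T = sqrt(346118) ≈ 588.32
L - T = 510 - sqrt(346118)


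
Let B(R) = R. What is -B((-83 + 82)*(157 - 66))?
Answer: 91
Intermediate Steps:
-B((-83 + 82)*(157 - 66)) = -(-83 + 82)*(157 - 66) = -(-1)*91 = -1*(-91) = 91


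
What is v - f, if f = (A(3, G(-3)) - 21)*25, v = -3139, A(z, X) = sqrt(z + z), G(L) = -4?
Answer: -2614 - 25*sqrt(6) ≈ -2675.2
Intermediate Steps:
A(z, X) = sqrt(2)*sqrt(z) (A(z, X) = sqrt(2*z) = sqrt(2)*sqrt(z))
f = -525 + 25*sqrt(6) (f = (sqrt(2)*sqrt(3) - 21)*25 = (sqrt(6) - 21)*25 = (-21 + sqrt(6))*25 = -525 + 25*sqrt(6) ≈ -463.76)
v - f = -3139 - (-525 + 25*sqrt(6)) = -3139 + (525 - 25*sqrt(6)) = -2614 - 25*sqrt(6)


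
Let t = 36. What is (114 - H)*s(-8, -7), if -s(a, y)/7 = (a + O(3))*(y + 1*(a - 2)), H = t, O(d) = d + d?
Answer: -18564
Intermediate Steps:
O(d) = 2*d
H = 36
s(a, y) = -7*(6 + a)*(-2 + a + y) (s(a, y) = -7*(a + 2*3)*(y + 1*(a - 2)) = -7*(a + 6)*(y + 1*(-2 + a)) = -7*(6 + a)*(y + (-2 + a)) = -7*(6 + a)*(-2 + a + y))
(114 - H)*s(-8, -7) = (114 - 1*36)*(84 - 42*(-7) - 28*(-8) - 7*(-8)² - 7*(-8)*(-7)) = (114 - 36)*(84 + 294 + 224 - 7*64 - 392) = 78*(84 + 294 + 224 - 448 - 392) = 78*(-238) = -18564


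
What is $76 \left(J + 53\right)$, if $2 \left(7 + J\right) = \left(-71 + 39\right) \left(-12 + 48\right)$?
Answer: $-40280$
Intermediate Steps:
$J = -583$ ($J = -7 + \frac{\left(-71 + 39\right) \left(-12 + 48\right)}{2} = -7 + \frac{\left(-32\right) 36}{2} = -7 + \frac{1}{2} \left(-1152\right) = -7 - 576 = -583$)
$76 \left(J + 53\right) = 76 \left(-583 + 53\right) = 76 \left(-530\right) = -40280$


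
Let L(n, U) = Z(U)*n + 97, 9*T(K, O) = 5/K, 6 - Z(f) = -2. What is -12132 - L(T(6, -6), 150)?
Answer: -330203/27 ≈ -12230.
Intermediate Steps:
Z(f) = 8 (Z(f) = 6 - 1*(-2) = 6 + 2 = 8)
T(K, O) = 5/(9*K) (T(K, O) = (5/K)/9 = 5/(9*K))
L(n, U) = 97 + 8*n (L(n, U) = 8*n + 97 = 97 + 8*n)
-12132 - L(T(6, -6), 150) = -12132 - (97 + 8*((5/9)/6)) = -12132 - (97 + 8*((5/9)*(⅙))) = -12132 - (97 + 8*(5/54)) = -12132 - (97 + 20/27) = -12132 - 1*2639/27 = -12132 - 2639/27 = -330203/27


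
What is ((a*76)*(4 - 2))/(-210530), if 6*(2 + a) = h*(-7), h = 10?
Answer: 3116/315795 ≈ 0.0098672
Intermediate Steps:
a = -41/3 (a = -2 + (10*(-7))/6 = -2 + (1/6)*(-70) = -2 - 35/3 = -41/3 ≈ -13.667)
((a*76)*(4 - 2))/(-210530) = ((-41/3*76)*(4 - 2))/(-210530) = -3116/3*2*(-1/210530) = -6232/3*(-1/210530) = 3116/315795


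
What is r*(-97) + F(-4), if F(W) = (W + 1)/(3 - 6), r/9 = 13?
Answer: -11348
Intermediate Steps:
r = 117 (r = 9*13 = 117)
F(W) = -⅓ - W/3 (F(W) = (1 + W)/(-3) = (1 + W)*(-⅓) = -⅓ - W/3)
r*(-97) + F(-4) = 117*(-97) + (-⅓ - ⅓*(-4)) = -11349 + (-⅓ + 4/3) = -11349 + 1 = -11348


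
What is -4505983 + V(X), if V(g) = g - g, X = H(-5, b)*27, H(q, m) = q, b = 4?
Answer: -4505983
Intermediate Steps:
X = -135 (X = -5*27 = -135)
V(g) = 0
-4505983 + V(X) = -4505983 + 0 = -4505983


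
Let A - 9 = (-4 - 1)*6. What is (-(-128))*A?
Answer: -2688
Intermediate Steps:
A = -21 (A = 9 + (-4 - 1)*6 = 9 - 5*6 = 9 - 30 = -21)
(-(-128))*A = -(-128)*(-21) = -16*(-8)*(-21) = 128*(-21) = -2688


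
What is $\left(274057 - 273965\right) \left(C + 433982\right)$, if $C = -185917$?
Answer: $22821980$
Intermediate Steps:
$\left(274057 - 273965\right) \left(C + 433982\right) = \left(274057 - 273965\right) \left(-185917 + 433982\right) = 92 \cdot 248065 = 22821980$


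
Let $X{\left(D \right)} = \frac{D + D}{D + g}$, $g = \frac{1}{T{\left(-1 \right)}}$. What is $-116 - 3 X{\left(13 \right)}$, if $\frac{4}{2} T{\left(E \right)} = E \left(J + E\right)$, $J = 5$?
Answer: $- \frac{3056}{25} \approx -122.24$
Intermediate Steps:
$T{\left(E \right)} = \frac{E \left(5 + E\right)}{2}$
$g = - \frac{1}{2}$ ($g = \frac{1}{\frac{1}{2} \left(-1\right) \left(5 - 1\right)} = \frac{1}{\frac{1}{2} \left(-1\right) 4} = \frac{1}{-2} = - \frac{1}{2} \approx -0.5$)
$X{\left(D \right)} = \frac{2 D}{- \frac{1}{2} + D}$ ($X{\left(D \right)} = \frac{D + D}{D - \frac{1}{2}} = \frac{2 D}{- \frac{1}{2} + D}$)
$-116 - 3 X{\left(13 \right)} = -116 - 3 \cdot 4 \cdot 13 \frac{1}{-1 + 2 \cdot 13} = -116 - 3 \cdot 4 \cdot 13 \frac{1}{-1 + 26} = -116 - 3 \cdot 4 \cdot 13 \cdot \frac{1}{25} = -116 - \frac{156}{25} = - \frac{3056}{25}$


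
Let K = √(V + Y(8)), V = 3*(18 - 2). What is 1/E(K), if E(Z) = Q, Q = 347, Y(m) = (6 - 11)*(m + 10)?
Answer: 1/347 ≈ 0.0028818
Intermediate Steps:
V = 48 (V = 3*16 = 48)
Y(m) = -50 - 5*m (Y(m) = -5*(10 + m) = -50 - 5*m)
K = I*√42 (K = √(48 + (-50 - 5*8)) = √(48 + (-50 - 40)) = √(48 - 90) = √(-42) = I*√42 ≈ 6.4807*I)
E(Z) = 347
1/E(K) = 1/347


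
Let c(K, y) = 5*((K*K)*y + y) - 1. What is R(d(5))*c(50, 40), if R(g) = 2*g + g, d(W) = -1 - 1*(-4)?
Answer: 4501791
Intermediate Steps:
d(W) = 3 (d(W) = -1 + 4 = 3)
c(K, y) = -1 + 5*y + 5*y*K**2 (c(K, y) = 5*(K**2*y + y) - 1 = 5*(y*K**2 + y) - 1 = 5*(y + y*K**2) - 1 = (5*y + 5*y*K**2) - 1 = -1 + 5*y + 5*y*K**2)
R(g) = 3*g
R(d(5))*c(50, 40) = (3*3)*(-1 + 5*40 + 5*40*50**2) = 9*(-1 + 200 + 5*40*2500) = 9*(-1 + 200 + 500000) = 9*500199 = 4501791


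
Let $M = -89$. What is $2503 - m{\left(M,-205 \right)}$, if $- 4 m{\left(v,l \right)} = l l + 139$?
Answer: $13044$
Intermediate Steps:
$m{\left(v,l \right)} = - \frac{139}{4} - \frac{l^{2}}{4}$ ($m{\left(v,l \right)} = - \frac{l l + 139}{4} = - \frac{l^{2} + 139}{4} = - \frac{139 + l^{2}}{4} = - \frac{139}{4} - \frac{l^{2}}{4}$)
$2503 - m{\left(M,-205 \right)} = 2503 - \left(- \frac{139}{4} - \frac{\left(-205\right)^{2}}{4}\right) = 2503 - \left(- \frac{139}{4} - \frac{42025}{4}\right) = 2503 - -10541 = 2503 + 10541 = 13044$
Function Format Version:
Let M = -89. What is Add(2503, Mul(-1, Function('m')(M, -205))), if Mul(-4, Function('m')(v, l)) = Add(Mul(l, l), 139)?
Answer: 13044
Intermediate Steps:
Function('m')(v, l) = Add(Rational(-139, 4), Mul(Rational(-1, 4), Pow(l, 2))) (Function('m')(v, l) = Mul(Rational(-1, 4), Add(Mul(l, l), 139)) = Mul(Rational(-1, 4), Add(Pow(l, 2), 139)) = Mul(Rational(-1, 4), Add(139, Pow(l, 2))) = Add(Rational(-139, 4), Mul(Rational(-1, 4), Pow(l, 2))))
Add(2503, Mul(-1, Function('m')(M, -205))) = Add(2503, Mul(-1, Add(Rational(-139, 4), Mul(Rational(-1, 4), Pow(-205, 2))))) = Add(2503, Mul(-1, Add(Rational(-139, 4), Mul(Rational(-1, 4), 42025)))) = Add(2503, Mul(-1, Add(Rational(-139, 4), Rational(-42025, 4)))) = Add(2503, Mul(-1, -10541)) = Add(2503, 10541) = 13044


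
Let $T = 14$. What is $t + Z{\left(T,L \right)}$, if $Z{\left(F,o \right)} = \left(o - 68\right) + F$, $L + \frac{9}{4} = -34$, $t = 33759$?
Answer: $\frac{134675}{4} \approx 33669.0$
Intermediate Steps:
$L = - \frac{145}{4}$ ($L = - \frac{9}{4} - 34 = - \frac{145}{4} \approx -36.25$)
$Z{\left(F,o \right)} = -68 + F + o$ ($Z{\left(F,o \right)} = \left(-68 + o\right) + F = -68 + F + o$)
$t + Z{\left(T,L \right)} = 33759 - \frac{361}{4} = \frac{134675}{4}$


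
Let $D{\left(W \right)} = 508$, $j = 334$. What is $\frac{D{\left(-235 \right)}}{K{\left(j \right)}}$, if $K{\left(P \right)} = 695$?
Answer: $\frac{508}{695} \approx 0.73094$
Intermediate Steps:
$\frac{D{\left(-235 \right)}}{K{\left(j \right)}} = \frac{508}{695}$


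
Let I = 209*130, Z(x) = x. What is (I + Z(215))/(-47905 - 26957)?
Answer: -27385/74862 ≈ -0.36581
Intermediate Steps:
I = 27170
(I + Z(215))/(-47905 - 26957) = (27170 + 215)/(-47905 - 26957) = 27385/(-74862) = 27385*(-1/74862) = -27385/74862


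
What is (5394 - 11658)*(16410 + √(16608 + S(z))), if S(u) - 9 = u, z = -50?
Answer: -102792240 - 6264*√16567 ≈ -1.0360e+8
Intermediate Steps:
S(u) = 9 + u
(5394 - 11658)*(16410 + √(16608 + S(z))) = (5394 - 11658)*(16410 + √(16608 + (9 - 50))) = -6264*(16410 + √(16608 - 41)) = -6264*(16410 + √16567) = -102792240 - 6264*√16567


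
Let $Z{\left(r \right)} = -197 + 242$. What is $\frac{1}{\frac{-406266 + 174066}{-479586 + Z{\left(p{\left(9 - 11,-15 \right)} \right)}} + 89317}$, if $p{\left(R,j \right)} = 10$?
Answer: $\frac{159847}{14277131899} \approx 1.1196 \cdot 10^{-5}$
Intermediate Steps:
$Z{\left(r \right)} = 45$
$\frac{1}{\frac{-406266 + 174066}{-479586 + Z{\left(p{\left(9 - 11,-15 \right)} \right)}} + 89317} = \frac{1}{\frac{-406266 + 174066}{-479586 + 45} + 89317} = \frac{1}{- \frac{232200}{-479541} + 89317} = \frac{1}{\left(-232200\right) \left(- \frac{1}{479541}\right) + 89317} = \frac{1}{\frac{77400}{159847} + 89317} = \frac{1}{\frac{14277131899}{159847}} = \frac{159847}{14277131899}$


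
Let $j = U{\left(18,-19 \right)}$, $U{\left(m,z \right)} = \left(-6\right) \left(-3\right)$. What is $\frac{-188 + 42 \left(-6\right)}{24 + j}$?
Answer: $- \frac{220}{21} \approx -10.476$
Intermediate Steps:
$U{\left(m,z \right)} = 18$
$j = 18$
$\frac{-188 + 42 \left(-6\right)}{24 + j} = \frac{-188 + 42 \left(-6\right)}{24 + 18} = \frac{-188 - 252}{42} = \left(-440\right) \frac{1}{42} = - \frac{220}{21}$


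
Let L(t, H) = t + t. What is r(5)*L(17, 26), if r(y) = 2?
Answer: 68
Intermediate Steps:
L(t, H) = 2*t
r(5)*L(17, 26) = 2*(2*17) = 2*34 = 68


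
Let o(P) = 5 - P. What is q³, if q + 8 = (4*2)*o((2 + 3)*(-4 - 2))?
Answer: 20123648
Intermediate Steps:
q = 272 (q = -8 + (4*2)*(5 - (2 + 3)*(-4 - 2)) = -8 + 8*(5 - 5*(-6)) = -8 + 8*(5 - 1*(-30)) = -8 + 8*(5 + 30) = -8 + 8*35 = -8 + 280 = 272)
q³ = 272³ = 20123648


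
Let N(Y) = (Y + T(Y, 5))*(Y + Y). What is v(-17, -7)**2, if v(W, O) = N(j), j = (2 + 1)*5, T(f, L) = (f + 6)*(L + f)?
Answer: 170302500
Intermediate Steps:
T(f, L) = (6 + f)*(L + f)
j = 15 (j = 3*5 = 15)
N(Y) = 2*Y*(30 + Y**2 + 12*Y) (N(Y) = (Y + (Y**2 + 6*5 + 6*Y + 5*Y))*(Y + Y) = (Y + (Y**2 + 30 + 6*Y + 5*Y))*(2*Y) = (Y + (30 + Y**2 + 11*Y))*(2*Y) = (30 + Y**2 + 12*Y)*(2*Y) = 2*Y*(30 + Y**2 + 12*Y))
v(W, O) = 13050 (v(W, O) = 2*15*(30 + 15**2 + 12*15) = 2*15*(30 + 225 + 180) = 2*15*435 = 13050)
v(-17, -7)**2 = 13050**2 = 170302500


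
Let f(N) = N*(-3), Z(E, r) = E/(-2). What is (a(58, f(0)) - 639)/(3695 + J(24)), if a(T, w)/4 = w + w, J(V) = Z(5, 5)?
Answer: -1278/7385 ≈ -0.17305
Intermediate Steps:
Z(E, r) = -E/2 (Z(E, r) = E*(-½) = -E/2)
J(V) = -5/2 (J(V) = -½*5 = -5/2)
f(N) = -3*N
a(T, w) = 8*w (a(T, w) = 4*(w + w) = 4*(2*w) = 8*w)
(a(58, f(0)) - 639)/(3695 + J(24)) = (8*(-3*0) - 639)/(3695 - 5/2) = (8*0 - 639)/(7385/2) = (0 - 639)*(2/7385) = -639*2/7385 = -1278/7385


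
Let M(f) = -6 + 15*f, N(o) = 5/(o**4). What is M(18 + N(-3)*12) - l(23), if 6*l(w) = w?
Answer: 4883/18 ≈ 271.28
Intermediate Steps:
N(o) = 5/o**4
l(w) = w/6
M(18 + N(-3)*12) - l(23) = (-6 + 15*(18 + (5/(-3)**4)*12)) - 23/6 = (-6 + 15*(18 + (5*(1/81))*12)) - 1*23/6 = (-6 + 15*(18 + (5/81)*12)) - 23/6 = (-6 + 15*(18 + 20/27)) - 23/6 = (-6 + 15*(506/27)) - 23/6 = (-6 + 2530/9) - 23/6 = 2476/9 - 23/6 = 4883/18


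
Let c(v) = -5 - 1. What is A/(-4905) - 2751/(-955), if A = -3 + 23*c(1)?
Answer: 908554/312285 ≈ 2.9094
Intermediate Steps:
c(v) = -6
A = -141 (A = -3 + 23*(-6) = -3 - 138 = -141)
A/(-4905) - 2751/(-955) = -141/(-4905) - 2751/(-955) = -141*(-1/4905) - 2751*(-1/955) = 47/1635 + 2751/955 = 908554/312285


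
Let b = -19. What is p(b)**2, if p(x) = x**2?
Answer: 130321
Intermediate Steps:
p(b)**2 = ((-19)**2)**2 = 361**2 = 130321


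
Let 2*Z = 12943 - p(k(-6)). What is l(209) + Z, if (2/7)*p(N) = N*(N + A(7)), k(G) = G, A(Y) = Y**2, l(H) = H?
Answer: 7132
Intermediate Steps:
p(N) = 7*N*(49 + N)/2 (p(N) = 7*(N*(N + 7**2))/2 = 7*(N*(N + 49))/2 = 7*(N*(49 + N))/2 = 7*N*(49 + N)/2)
Z = 6923 (Z = (12943 - 7*(-6)*(49 - 6)/2)/2 = (12943 - 7*(-6)*43/2)/2 = (12943 - 1*(-903))/2 = (12943 + 903)/2 = (1/2)*13846 = 6923)
l(209) + Z = 209 + 6923 = 7132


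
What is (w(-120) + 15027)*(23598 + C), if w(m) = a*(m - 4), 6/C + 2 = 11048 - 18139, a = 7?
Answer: 2369942028672/7093 ≈ 3.3412e+8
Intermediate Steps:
C = -6/7093 (C = 6/(-2 + (11048 - 18139)) = 6/(-2 - 7091) = 6/(-7093) = 6*(-1/7093) = -6/7093 ≈ -0.00084590)
w(m) = -28 + 7*m (w(m) = 7*(m - 4) = 7*(-4 + m) = -28 + 7*m)
(w(-120) + 15027)*(23598 + C) = ((-28 + 7*(-120)) + 15027)*(23598 - 6/7093) = ((-28 - 840) + 15027)*(167380608/7093) = (-868 + 15027)*(167380608/7093) = 14159*(167380608/7093) = 2369942028672/7093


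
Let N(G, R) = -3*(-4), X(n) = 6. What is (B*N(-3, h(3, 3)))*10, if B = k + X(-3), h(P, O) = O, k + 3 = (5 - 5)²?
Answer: 360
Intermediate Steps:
k = -3 (k = -3 + (5 - 5)² = -3 + 0² = -3 + 0 = -3)
N(G, R) = 12
B = 3 (B = -3 + 6 = 3)
(B*N(-3, h(3, 3)))*10 = (3*12)*10 = 36*10 = 360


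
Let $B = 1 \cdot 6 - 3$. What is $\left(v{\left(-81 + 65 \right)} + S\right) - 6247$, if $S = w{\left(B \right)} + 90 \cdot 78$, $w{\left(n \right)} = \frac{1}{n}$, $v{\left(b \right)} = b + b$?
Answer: $\frac{2224}{3} \approx 741.33$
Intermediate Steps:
$B = 3$ ($B = 6 - 3 = 3$)
$v{\left(b \right)} = 2 b$
$S = \frac{21061}{3}$ ($S = \frac{1}{3} + 90 \cdot 78 = \frac{1}{3} + 7020 = \frac{21061}{3} \approx 7020.3$)
$\left(v{\left(-81 + 65 \right)} + S\right) - 6247 = \left(2 \left(-81 + 65\right) + \frac{21061}{3}\right) - 6247 = \left(2 \left(-16\right) + \frac{21061}{3}\right) - 6247 = \left(-32 + \frac{21061}{3}\right) - 6247 = \frac{20965}{3} - 6247 = \frac{2224}{3}$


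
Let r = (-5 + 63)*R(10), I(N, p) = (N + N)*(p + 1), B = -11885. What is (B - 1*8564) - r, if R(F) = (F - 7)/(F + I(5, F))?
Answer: -409009/20 ≈ -20450.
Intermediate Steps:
I(N, p) = 2*N*(1 + p) (I(N, p) = (2*N)*(1 + p) = 2*N*(1 + p))
R(F) = (-7 + F)/(10 + 11*F) (R(F) = (F - 7)/(F + 2*5*(1 + F)) = (-7 + F)/(F + (10 + 10*F)) = (-7 + F)/(10 + 11*F))
r = 29/20 (r = (-5 + 63)*((-7 + 10)/(10 + 11*10)) = 58*(3/(10 + 110)) = 58*(3/120) = 58*((1/120)*3) = 58*(1/40) = 29/20 ≈ 1.4500)
(B - 1*8564) - r = (-11885 - 1*8564) - 1*29/20 = (-11885 - 8564) - 29/20 = -20449 - 29/20 = -409009/20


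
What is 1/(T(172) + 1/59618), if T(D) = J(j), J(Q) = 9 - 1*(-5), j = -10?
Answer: 59618/834653 ≈ 0.071429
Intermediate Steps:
J(Q) = 14 (J(Q) = 9 + 5 = 14)
T(D) = 14
1/(T(172) + 1/59618) = 1/(14 + 1/59618) = 1/(834653/59618) = 59618/834653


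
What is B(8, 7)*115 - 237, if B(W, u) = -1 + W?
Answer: 568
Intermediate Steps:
B(8, 7)*115 - 237 = (-1 + 8)*115 - 237 = 7*115 - 237 = 805 - 237 = 568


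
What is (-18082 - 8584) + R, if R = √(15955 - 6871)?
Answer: -26666 + 2*√2271 ≈ -26571.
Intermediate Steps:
R = 2*√2271 (R = √9084 = 2*√2271 ≈ 95.310)
(-18082 - 8584) + R = (-18082 - 8584) + 2*√2271 = -26666 + 2*√2271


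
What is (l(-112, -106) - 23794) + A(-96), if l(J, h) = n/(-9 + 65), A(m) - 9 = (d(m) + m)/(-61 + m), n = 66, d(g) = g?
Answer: -104548303/4396 ≈ -23783.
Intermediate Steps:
A(m) = 9 + 2*m/(-61 + m) (A(m) = 9 + (m + m)/(-61 + m) = 9 + (2*m)/(-61 + m) = 9 + 2*m/(-61 + m))
l(J, h) = 33/28 (l(J, h) = 66/(-9 + 65) = 66/56 = 66*(1/56) = 33/28)
(l(-112, -106) - 23794) + A(-96) = (33/28 - 23794) + (-549 + 11*(-96))/(-61 - 96) = -666199/28 + (-549 - 1056)/(-157) = -666199/28 - 1/157*(-1605) = -666199/28 + 1605/157 = -104548303/4396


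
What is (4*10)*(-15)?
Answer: -600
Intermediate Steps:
(4*10)*(-15) = 40*(-15) = -600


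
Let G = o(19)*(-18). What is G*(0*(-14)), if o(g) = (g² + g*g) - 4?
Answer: 0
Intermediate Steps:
o(g) = -4 + 2*g² (o(g) = (g² + g²) - 4 = 2*g² - 4 = -4 + 2*g²)
G = -12924 (G = (-4 + 2*19²)*(-18) = (-4 + 2*361)*(-18) = (-4 + 722)*(-18) = 718*(-18) = -12924)
G*(0*(-14)) = -0*(-14) = -12924*0 = 0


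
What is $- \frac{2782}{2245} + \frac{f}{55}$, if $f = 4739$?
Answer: $\frac{2097209}{24695} \approx 84.924$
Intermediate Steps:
$- \frac{2782}{2245} + \frac{f}{55} = - \frac{2782}{2245} + \frac{4739}{55} = \frac{2097209}{24695}$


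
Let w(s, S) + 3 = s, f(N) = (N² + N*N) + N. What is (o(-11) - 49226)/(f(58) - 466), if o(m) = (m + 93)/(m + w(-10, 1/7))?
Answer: -590753/75840 ≈ -7.7895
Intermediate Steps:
f(N) = N + 2*N² (f(N) = (N² + N²) + N = 2*N² + N = N + 2*N²)
w(s, S) = -3 + s
o(m) = (93 + m)/(-13 + m) (o(m) = (m + 93)/(m + (-3 - 10)) = (93 + m)/(m - 13) = (93 + m)/(-13 + m))
(o(-11) - 49226)/(f(58) - 466) = ((93 - 11)/(-13 - 11) - 49226)/(58*(1 + 2*58) - 466) = (82/(-24) - 49226)/(58*(1 + 116) - 466) = (-1/24*82 - 49226)/(58*117 - 466) = (-41/12 - 49226)/(6786 - 466) = -590753/12/6320 = -590753/12*1/6320 = -590753/75840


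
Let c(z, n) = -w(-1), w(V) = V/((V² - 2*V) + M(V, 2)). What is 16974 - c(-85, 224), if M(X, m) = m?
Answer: 84869/5 ≈ 16974.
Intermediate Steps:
w(V) = V/(2 + V² - 2*V) (w(V) = V/((V² - 2*V) + 2) = V/(2 + V² - 2*V))
c(z, n) = ⅕ (c(z, n) = -(-1)/(2 + (-1)² - 2*(-1)) = -(-1)/(2 + 1 + 2) = -(-1)/5 = -1*(-⅕) = ⅕)
16974 - c(-85, 224) = 16974 - 1*⅕ = 16974 - ⅕ = 84869/5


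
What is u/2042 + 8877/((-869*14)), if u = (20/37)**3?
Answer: -41730963391/57198684578 ≈ -0.72958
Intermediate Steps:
u = 8000/50653 (u = (20*(1/37))**3 = (20/37)**3 = 8000/50653 ≈ 0.15794)
u/2042 + 8877/((-869*14)) = (8000/50653)/2042 + 8877/((-869*14)) = (8000/50653)*(1/2042) + 8877/(-12166) = 4000/51716713 + 8877*(-1/12166) = 4000/51716713 - 807/1106 = -41730963391/57198684578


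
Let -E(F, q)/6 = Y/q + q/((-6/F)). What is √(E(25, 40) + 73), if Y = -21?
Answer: √107615/10 ≈ 32.805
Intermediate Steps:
E(F, q) = 126/q + F*q (E(F, q) = -6*(-21/q + q/((-6/F))) = -6*(-21/q + q*(-F/6)) = -6*(-21/q - F*q/6) = 126/q + F*q)
√(E(25, 40) + 73) = √((126/40 + 25*40) + 73) = √((126*(1/40) + 1000) + 73) = √((63/20 + 1000) + 73) = √(20063/20 + 73) = √(21523/20) = √107615/10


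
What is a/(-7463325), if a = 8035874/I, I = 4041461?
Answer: -8035874/30162736917825 ≈ -2.6642e-7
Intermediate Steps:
a = 8035874/4041461 ≈ 1.9884
a/(-7463325) = (8035874/4041461)/(-7463325) = (8035874/4041461)*(-1/7463325) = -8035874/30162736917825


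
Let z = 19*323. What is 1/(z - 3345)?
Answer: 1/2792 ≈ 0.00035817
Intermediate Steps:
z = 6137
1/(z - 3345) = 1/(6137 - 3345) = 1/2792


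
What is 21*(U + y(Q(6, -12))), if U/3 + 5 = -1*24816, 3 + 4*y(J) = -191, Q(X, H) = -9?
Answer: -3129483/2 ≈ -1.5647e+6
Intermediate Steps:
y(J) = -97/2 (y(J) = -3/4 + (1/4)*(-191) = -3/4 - 191/4 = -97/2)
U = -74463 (U = -15 + 3*(-1*24816) = -15 + 3*(-24816) = -15 - 74448 = -74463)
21*(U + y(Q(6, -12))) = 21*(-74463 - 97/2) = 21*(-149023/2) = -3129483/2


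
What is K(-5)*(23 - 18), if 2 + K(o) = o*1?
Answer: -35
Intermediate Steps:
K(o) = -2 + o (K(o) = -2 + o*1 = -2 + o)
K(-5)*(23 - 18) = (-2 - 5)*(23 - 18) = -7*5 = -35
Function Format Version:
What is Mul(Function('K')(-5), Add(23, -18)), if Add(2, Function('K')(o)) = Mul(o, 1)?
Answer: -35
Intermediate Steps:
Function('K')(o) = Add(-2, o) (Function('K')(o) = Add(-2, Mul(o, 1)) = Add(-2, o))
Mul(Function('K')(-5), Add(23, -18)) = Mul(Add(-2, -5), Add(23, -18)) = Mul(-7, 5) = -35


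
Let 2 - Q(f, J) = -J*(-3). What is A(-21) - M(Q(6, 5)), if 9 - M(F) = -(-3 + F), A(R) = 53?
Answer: 60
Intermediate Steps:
Q(f, J) = 2 - 3*J (Q(f, J) = 2 - (-J)*(-3) = 2 - 3*J)
M(F) = 6 + F (M(F) = 9 - (-1)*(-3 + F) = 9 - (3 - F) = 9 + (-3 + F) = 6 + F)
A(-21) - M(Q(6, 5)) = 53 - (6 + (2 - 3*5)) = 53 - (6 + (2 - 15)) = 53 - (6 - 13) = 53 - 1*(-7) = 53 + 7 = 60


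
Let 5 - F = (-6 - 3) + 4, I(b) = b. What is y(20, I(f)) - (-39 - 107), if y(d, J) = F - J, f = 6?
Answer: 150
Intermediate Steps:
F = 10 (F = 5 - ((-6 - 3) + 4) = 5 - (-9 + 4) = 5 - 1*(-5) = 5 + 5 = 10)
y(d, J) = 10 - J
y(20, I(f)) - (-39 - 107) = (10 - 1*6) - (-39 - 107) = (10 - 6) - 1*(-146) = 4 + 146 = 150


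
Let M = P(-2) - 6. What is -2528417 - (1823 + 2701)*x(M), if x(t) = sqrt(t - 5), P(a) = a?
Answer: -2528417 - 4524*I*sqrt(13) ≈ -2.5284e+6 - 16312.0*I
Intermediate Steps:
M = -8 (M = -2 - 6 = -8)
x(t) = sqrt(-5 + t)
-2528417 - (1823 + 2701)*x(M) = -2528417 - (1823 + 2701)*sqrt(-5 - 8) = -2528417 - 4524*sqrt(-13) = -2528417 - 4524*I*sqrt(13)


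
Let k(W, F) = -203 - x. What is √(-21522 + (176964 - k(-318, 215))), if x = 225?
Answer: √155870 ≈ 394.80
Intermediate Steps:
k(W, F) = -428 (k(W, F) = -203 - 1*225 = -203 - 225 = -428)
√(-21522 + (176964 - k(-318, 215))) = √(-21522 + (176964 - 1*(-428))) = √(-21522 + (176964 + 428)) = √(-21522 + 177392) = √155870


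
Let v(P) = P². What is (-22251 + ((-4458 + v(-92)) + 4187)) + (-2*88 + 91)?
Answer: -14143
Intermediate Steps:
(-22251 + ((-4458 + v(-92)) + 4187)) + (-2*88 + 91) = (-22251 + ((-4458 + (-92)²) + 4187)) + (-2*88 + 91) = (-22251 + ((-4458 + 8464) + 4187)) + (-176 + 91) = (-22251 + (4006 + 4187)) - 85 = (-22251 + 8193) - 85 = -14058 - 85 = -14143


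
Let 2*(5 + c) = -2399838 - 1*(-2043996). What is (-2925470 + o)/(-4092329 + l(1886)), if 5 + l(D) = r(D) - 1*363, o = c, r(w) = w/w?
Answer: 775849/1023174 ≈ 0.75828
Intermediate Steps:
r(w) = 1
c = -177926 (c = -5 + (-2399838 - 1*(-2043996))/2 = -5 + (-2399838 + 2043996)/2 = -5 + (½)*(-355842) = -5 - 177921 = -177926)
o = -177926
l(D) = -367 (l(D) = -5 + (1 - 1*363) = -5 + (1 - 363) = -5 - 362 = -367)
(-2925470 + o)/(-4092329 + l(1886)) = (-2925470 - 177926)/(-4092329 - 367) = -3103396/(-4092696) = -3103396*(-1/4092696) = 775849/1023174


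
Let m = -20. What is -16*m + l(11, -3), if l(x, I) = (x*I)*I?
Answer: 419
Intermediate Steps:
l(x, I) = x*I² (l(x, I) = (I*x)*I = x*I²)
-16*m + l(11, -3) = -16*(-20) + 11*(-3)² = 320 + 11*9 = 320 + 99 = 419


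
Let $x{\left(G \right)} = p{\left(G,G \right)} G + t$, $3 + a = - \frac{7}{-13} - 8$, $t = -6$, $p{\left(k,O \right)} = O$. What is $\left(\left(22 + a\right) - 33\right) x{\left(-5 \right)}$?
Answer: $- \frac{5301}{13} \approx -407.77$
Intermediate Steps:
$a = - \frac{136}{13}$ ($a = -3 - \left(8 + \frac{7}{-13}\right) = -3 - \frac{97}{13} = - \frac{136}{13} \approx -10.462$)
$x{\left(G \right)} = -6 + G^{2}$ ($x{\left(G \right)} = G G - 6 = G^{2} - 6 = -6 + G^{2}$)
$\left(\left(22 + a\right) - 33\right) x{\left(-5 \right)} = \left(\left(22 - \frac{136}{13}\right) - 33\right) \left(-6 + \left(-5\right)^{2}\right) = \left(\frac{150}{13} - 33\right) \left(-6 + 25\right) = \left(- \frac{279}{13}\right) 19 = - \frac{5301}{13}$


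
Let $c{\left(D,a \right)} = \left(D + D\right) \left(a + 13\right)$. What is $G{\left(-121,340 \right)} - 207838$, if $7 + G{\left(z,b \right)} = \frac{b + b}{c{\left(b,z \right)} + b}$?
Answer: $- \frac{44686677}{215} \approx -2.0785 \cdot 10^{5}$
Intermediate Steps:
$c{\left(D,a \right)} = 2 D \left(13 + a\right)$
$G{\left(z,b \right)} = -7 + \frac{2 b}{b + 2 b \left(13 + z\right)}$ ($G{\left(z,b \right)} = -7 + \frac{b + b}{2 b \left(13 + z\right) + b} = -7 + \frac{2 b}{b + 2 b \left(13 + z\right)}$)
$G{\left(-121,340 \right)} - 207838 = \frac{-187 - -1694}{27 + 2 \left(-121\right)} - 207838 = \frac{-187 + 1694}{27 - 242} - 207838 = \frac{1}{-215} \cdot 1507 - 207838 = \left(- \frac{1}{215}\right) 1507 - 207838 = - \frac{1507}{215} - 207838 = - \frac{44686677}{215}$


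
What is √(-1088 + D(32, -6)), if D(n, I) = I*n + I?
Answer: I*√1286 ≈ 35.861*I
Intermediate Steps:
D(n, I) = I + I*n
√(-1088 + D(32, -6)) = √(-1088 - 6*(1 + 32)) = √(-1088 - 6*33) = √(-1088 - 198) = √(-1286) = I*√1286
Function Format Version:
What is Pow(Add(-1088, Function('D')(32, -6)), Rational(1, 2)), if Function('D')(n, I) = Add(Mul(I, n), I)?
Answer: Mul(I, Pow(1286, Rational(1, 2))) ≈ Mul(35.861, I)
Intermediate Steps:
Function('D')(n, I) = Add(I, Mul(I, n))
Pow(Add(-1088, Function('D')(32, -6)), Rational(1, 2)) = Pow(Add(-1088, Mul(-6, Add(1, 32))), Rational(1, 2)) = Pow(Add(-1088, Mul(-6, 33)), Rational(1, 2)) = Pow(Add(-1088, -198), Rational(1, 2)) = Pow(-1286, Rational(1, 2)) = Mul(I, Pow(1286, Rational(1, 2)))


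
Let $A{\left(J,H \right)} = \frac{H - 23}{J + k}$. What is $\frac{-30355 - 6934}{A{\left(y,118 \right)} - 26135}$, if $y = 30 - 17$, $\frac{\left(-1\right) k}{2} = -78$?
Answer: $\frac{900263}{630960} \approx 1.4268$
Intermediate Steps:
$k = 156$ ($k = \left(-2\right) \left(-78\right) = 156$)
$y = 13$ ($y = 30 - 17 = 13$)
$A{\left(J,H \right)} = \frac{-23 + H}{156 + J}$ ($A{\left(J,H \right)} = \frac{H - 23}{J + 156} = \frac{-23 + H}{156 + J}$)
$\frac{-30355 - 6934}{A{\left(y,118 \right)} - 26135} = \frac{-30355 - 6934}{\frac{-23 + 118}{156 + 13} - 26135} = - \frac{37289}{\frac{1}{169} \cdot 95 - 26135} = - \frac{37289}{\frac{95}{169} - 26135} = - \frac{37289}{- \frac{4416720}{169}} = \left(-37289\right) \left(- \frac{169}{4416720}\right) = \frac{900263}{630960}$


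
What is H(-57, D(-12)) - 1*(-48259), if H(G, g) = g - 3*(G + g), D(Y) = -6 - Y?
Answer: 48418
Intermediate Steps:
H(G, g) = -3*G - 2*g (H(G, g) = g - (3*G + 3*g) = g + (-3*G - 3*g) = -3*G - 2*g)
H(-57, D(-12)) - 1*(-48259) = (-3*(-57) - 2*(-6 - 1*(-12))) - 1*(-48259) = (171 - 2*(-6 + 12)) + 48259 = (171 - 2*6) + 48259 = (171 - 12) + 48259 = 159 + 48259 = 48418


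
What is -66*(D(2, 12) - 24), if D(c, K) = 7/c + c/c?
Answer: 1287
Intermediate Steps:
D(c, K) = 1 + 7/c (D(c, K) = 7/c + 1 = 1 + 7/c)
-66*(D(2, 12) - 24) = -66*((7 + 2)/2 - 24) = -66*((½)*9 - 24) = -66*(9/2 - 24) = -66*(-39/2) = 1287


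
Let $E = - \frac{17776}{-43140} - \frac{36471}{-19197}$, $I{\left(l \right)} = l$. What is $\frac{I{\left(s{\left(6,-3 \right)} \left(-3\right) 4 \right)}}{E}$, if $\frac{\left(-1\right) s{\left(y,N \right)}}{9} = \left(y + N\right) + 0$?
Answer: $\frac{7453427220}{53183467} \approx 140.15$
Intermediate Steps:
$s{\left(y,N \right)} = - 9 N - 9 y$ ($s{\left(y,N \right)} = - 9 \left(\left(y + N\right) + 0\right) = - 9 \left(\left(N + y\right) + 0\right) = - 9 \left(N + y\right) = - 9 N - 9 y$)
$E = \frac{53183467}{23004405}$ ($E = \left(-17776\right) \left(- \frac{1}{43140}\right) - - \frac{12157}{6399} = \frac{4444}{10785} + \frac{12157}{6399} = \frac{53183467}{23004405} \approx 2.3119$)
$\frac{I{\left(s{\left(6,-3 \right)} \left(-3\right) 4 \right)}}{E} = \frac{\left(\left(-9\right) \left(-3\right) - 54\right) \left(-3\right) 4}{\frac{53183467}{23004405}} = \left(27 - 54\right) \left(-3\right) 4 \cdot \frac{23004405}{53183467} = \left(-27\right) \left(-3\right) 4 \cdot \frac{23004405}{53183467} = 81 \cdot 4 \cdot \frac{23004405}{53183467} = 324 \cdot \frac{23004405}{53183467} = \frac{7453427220}{53183467}$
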